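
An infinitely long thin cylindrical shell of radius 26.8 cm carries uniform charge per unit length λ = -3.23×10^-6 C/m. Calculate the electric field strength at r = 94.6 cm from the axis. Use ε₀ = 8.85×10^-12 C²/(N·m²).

Choose a coaxial cylinder of radius r = 94.6 cm (arbitrary length L) as the Gaussian surface (r > 26.8 cm).
The full line charge is enclosed: λ_enc = -3.23×10^-6 C/m.
Since E is radial and uniform over the curved surface, Φ = E·2πrL = Q_enc/ε₀ = λ_enc L/ε₀.
E = |λ_enc|/(2πε₀r) = (3.23×10^-6)/(2π·8.85×10^-12·0.946) = 6.14×10^4 N/C.

|E| = 6.14e4 N/C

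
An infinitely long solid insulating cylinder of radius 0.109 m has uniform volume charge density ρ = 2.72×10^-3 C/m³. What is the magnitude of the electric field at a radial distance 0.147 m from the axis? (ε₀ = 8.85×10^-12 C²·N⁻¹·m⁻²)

E ≈ 1.24e7 V/m

Take a coaxial cylindrical Gaussian surface of radius r = 0.147 m and length L (r > 0.109 m, full cross-section enclosed).
λ_enc = ρ·πR² = (2.72e-3)π(0.109)² = 1.015e-4 C/m.
By Gauss's law (flux through the curved wall only), E·2πrL = λ_enc L/ε₀.
E = |λ_enc|/(2πε₀r) = (1.015×10^-4)/(2π·8.85×10^-12·0.147) = 1.24e7 N/C.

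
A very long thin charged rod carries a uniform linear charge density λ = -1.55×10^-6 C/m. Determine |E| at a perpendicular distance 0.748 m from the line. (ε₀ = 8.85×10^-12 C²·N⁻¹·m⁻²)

Coaxial Gaussian cylinder, radius r = 0.748 m, length L.
Q_enc = λL, so λ_enc = -1.55×10^-6 C/m.
Gauss's law: E·2πrL = λ_enc L/ε₀.
E = |λ_enc|/(2πε₀r) = (1.55×10^-6)/(2π·8.85×10^-12·0.748) = 3.73×10^4 N/C.

3.73e4 N/C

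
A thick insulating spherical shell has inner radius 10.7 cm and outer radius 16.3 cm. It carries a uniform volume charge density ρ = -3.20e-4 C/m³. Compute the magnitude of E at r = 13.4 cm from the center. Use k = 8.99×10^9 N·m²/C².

By spherical symmetry E is radial; choose a Gaussian sphere of radius r = 13.4 cm (within the shell material, 10.7 cm < r < 16.3 cm).
Enclosed charge is the volume from a to r: Q_enc = (4π/3)ρ(r³ − a³) = -1.583e-6 C.
By Gauss's law, ∮E·dA = E·4πr² = Q_enc/ε₀.
E = k|Q_enc|/r² = (8.99×10^9)(1.583e-6)/(0.134)² = 7.93e5 N/C.

|E| = 7.93×10^5 V/m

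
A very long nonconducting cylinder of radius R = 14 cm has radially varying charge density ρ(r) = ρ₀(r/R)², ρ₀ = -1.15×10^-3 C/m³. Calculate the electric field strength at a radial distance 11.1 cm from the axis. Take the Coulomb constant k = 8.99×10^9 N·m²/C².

|E| = 2.27×10^6 N/C

Coaxial Gaussian cylinder, radius r = 11.1 cm, length L (r < R).
Integrating ρ over the cross-section to radius r: λ_enc = (2πρ₀/R²) ∫₀^r r'^3 dr' = 2πρ₀ r^4/(4·R²) = -1.399×10^-5 C/m.
Applying ∮E·dA = Q_enc/ε₀ with the end caps contributing no flux:
E = 2k|λ_enc|/r = 2(8.99×10^9)(1.399×10^-5)/(0.111) = 2.27×10^6 N/C.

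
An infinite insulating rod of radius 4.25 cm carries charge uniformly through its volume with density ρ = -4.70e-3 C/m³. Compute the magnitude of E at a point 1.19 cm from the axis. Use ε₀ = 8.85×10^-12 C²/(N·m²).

By cylindrical symmetry E is radial; use a coaxial Gaussian cylinder of radius 1.19 cm and length L (r < R).
Charge inside radius r per length L is ρ·πr²·L, so λ_enc = ρπr² = -2.091×10^-6 C/m.
Since E is radial and uniform over the curved surface, Φ = E·2πrL = Q_enc/ε₀ = λ_enc L/ε₀.
E = |λ_enc|/(2πε₀r) = (2.091e-6)/(2π·8.85×10^-12·0.0119) = 3.16×10^6 N/C.

E = 3.16×10^6 N/C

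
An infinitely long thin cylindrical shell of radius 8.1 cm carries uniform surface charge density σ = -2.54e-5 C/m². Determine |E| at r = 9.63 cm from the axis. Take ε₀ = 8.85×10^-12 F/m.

By cylindrical symmetry E is radial; use a coaxial Gaussian cylinder of radius 9.63 cm and length L (r > 8.1 cm).
The whole shell is enclosed: λ_enc = σ·2πR = (-2.54×10^-5)·2π·(0.081) = -1.293e-5 C/m.
Since E is radial and uniform over the curved surface, Φ = E·2πrL = Q_enc/ε₀ = λ_enc L/ε₀.
E = |λ_enc|/(2πε₀r) = (1.293e-5)/(2π·8.85×10^-12·0.0963) = 2.41×10^6 N/C.

|E| = 2.41×10^6 N/C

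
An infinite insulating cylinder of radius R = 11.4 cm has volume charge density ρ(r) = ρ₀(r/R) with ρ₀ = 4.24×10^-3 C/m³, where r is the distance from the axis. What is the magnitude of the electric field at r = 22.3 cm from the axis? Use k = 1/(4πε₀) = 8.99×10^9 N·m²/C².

Choose a coaxial cylinder of radius r = 22.3 cm (arbitrary length L) as the Gaussian surface (r > R, full charge per length enclosed).
λ_enc = 2π ∫₀^R ρ₀(r'/R)^1 r' dr' = 2πρ₀R²/3 = 1.154×10^-4 C/m.
Gauss's law: E·2πrL = λ_enc L/ε₀.
E = 2k|λ_enc|/r = 2(8.99×10^9)(1.154×10^-4)/(0.223) = 9.31e6 N/C.

E = 9.31e6 N/C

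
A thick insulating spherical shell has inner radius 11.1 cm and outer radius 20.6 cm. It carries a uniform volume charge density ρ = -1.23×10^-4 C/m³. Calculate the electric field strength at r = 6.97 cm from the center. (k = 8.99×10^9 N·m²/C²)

By spherical symmetry E is radial; choose a Gaussian sphere of radius r = 6.97 cm (r < 11.1 cm, inside the empty cavity).
Q_enc = 0 (all charge lies at larger r); Gauss's law gives E = 0.

E = 0 (no enclosed charge)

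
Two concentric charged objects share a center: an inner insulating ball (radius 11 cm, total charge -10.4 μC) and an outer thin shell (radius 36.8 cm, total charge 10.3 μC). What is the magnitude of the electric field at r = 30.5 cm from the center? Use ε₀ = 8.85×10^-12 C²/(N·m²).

E ≈ 1.01×10^6 V/m

By spherical symmetry E is radial; choose a Gaussian sphere of radius r = 30.5 cm (between the bodies, 11 cm < r < 36.8 cm).
The shell at 36.8 cm lies outside the Gaussian surface, so Q_enc = -10.4 μC = -1.04×10^-5 C.
By Gauss's law, ∮E·dA = E·4πr² = Q_enc/ε₀.
E = |Q_enc|/(4πε₀r²) = (1.04e-5)/(4π·8.85×10^-12·(0.305)²) = 1.01×10^6 N/C.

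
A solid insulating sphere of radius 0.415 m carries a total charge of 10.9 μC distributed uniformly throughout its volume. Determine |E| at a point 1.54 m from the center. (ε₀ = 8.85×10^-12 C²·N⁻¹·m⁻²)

|E| ≈ 4.13×10^4 V/m

Take a concentric spherical Gaussian surface of radius r = 1.54 m (r > R, so the entire charge is enclosed).
Q_enc = 10.9 μC = 1.09×10^-5 C.
Applying ∮E·dA = Q_enc/ε₀ with Φ = E(4πr²):
E = |Q_enc|/(4πε₀r²) = (1.09×10^-5)/(4π·8.85×10^-12·(1.54)²) = 4.13e4 N/C.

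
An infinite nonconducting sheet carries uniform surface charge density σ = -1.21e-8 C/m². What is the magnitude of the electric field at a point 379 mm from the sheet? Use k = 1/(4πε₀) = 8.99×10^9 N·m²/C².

Choose a cylindrical pillbox piercing the sheet, end faces (area A) parallel to it.
Flux Φ = 2EA and Q_enc = σA, so 2EA = σA/ε₀ ⇒ E = |σ|/(2ε₀), independent of distance.
E = 2πk|σ| = 2π(8.99×10^9)(1.21×10^-8) = 683 N/C.

E = 683 V/m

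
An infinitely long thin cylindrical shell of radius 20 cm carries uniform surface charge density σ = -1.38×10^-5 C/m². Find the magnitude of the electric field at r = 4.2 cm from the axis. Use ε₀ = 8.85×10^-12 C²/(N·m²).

Coaxial Gaussian cylinder, radius r = 4.2 cm, length L (r < 20 cm, inside the shell).
All the surface charge lies outside this cylinder: Q_enc = 0, hence E = 0.

|E| = 0 V/m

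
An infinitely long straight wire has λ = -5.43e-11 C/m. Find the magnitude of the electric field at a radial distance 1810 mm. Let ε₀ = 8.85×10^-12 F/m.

0.54 N/C

By cylindrical symmetry E is radial; use a coaxial Gaussian cylinder of radius 1810 mm and length L.
Q_enc = λL, so λ_enc = -5.43e-11 C/m.
Applying ∮E·dA = Q_enc/ε₀ with the end caps contributing no flux:
E = |λ_enc|/(2πε₀r) = (5.43×10^-11)/(2π·8.85×10^-12·1.81) = 0.54 N/C.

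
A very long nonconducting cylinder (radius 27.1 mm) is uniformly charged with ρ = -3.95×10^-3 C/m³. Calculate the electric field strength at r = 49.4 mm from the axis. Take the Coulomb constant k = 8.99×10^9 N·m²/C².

|E| = 3.32×10^6 N/C

By cylindrical symmetry E is radial; use a coaxial Gaussian cylinder of radius 49.4 mm and length L (r > 27.1 mm, full cross-section enclosed).
λ_enc = ρ·πR² = (-3.95e-3)π(0.0271)² = -9.114e-6 C/m.
Gauss's law: E·2πrL = λ_enc L/ε₀.
E = 2k|λ_enc|/r = 2(8.99×10^9)(9.114×10^-6)/(0.0494) = 3.32×10^6 N/C.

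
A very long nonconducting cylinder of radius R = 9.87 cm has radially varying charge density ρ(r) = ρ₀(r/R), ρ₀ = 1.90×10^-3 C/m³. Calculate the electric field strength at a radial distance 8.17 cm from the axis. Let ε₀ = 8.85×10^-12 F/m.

Coaxial Gaussian cylinder, radius r = 8.17 cm, length L (r < R).
λ_enc = ∫₀^r ρ(r')·2πr' dr' = (2πρ₀/R)·r^3/3 = 2.199e-5 C/m.
By Gauss's law (flux through the curved wall only), E·2πrL = λ_enc L/ε₀.
E = |λ_enc|/(2πε₀r) = (2.199×10^-5)/(2π·8.85×10^-12·0.0817) = 4.84e6 N/C.

|E| = 4.84×10^6 V/m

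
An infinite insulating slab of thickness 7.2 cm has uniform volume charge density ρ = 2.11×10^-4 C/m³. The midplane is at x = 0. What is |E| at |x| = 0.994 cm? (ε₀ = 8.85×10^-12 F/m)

By symmetry E is perpendicular to the slab. A Gaussian pillbox from −0.994 cm to +0.994 cm (face area A) lies entirely within the slab.
Q_enc = ρ·(2x)·A and flux = 2EA, so 2EA = 2ρxA/ε₀ ⇒ E = |ρ|x/ε₀.
E = (2.11e-4)(0.00994)/(8.85×10^-12) = 2.37×10^5 N/C.

E = 2.37e5 V/m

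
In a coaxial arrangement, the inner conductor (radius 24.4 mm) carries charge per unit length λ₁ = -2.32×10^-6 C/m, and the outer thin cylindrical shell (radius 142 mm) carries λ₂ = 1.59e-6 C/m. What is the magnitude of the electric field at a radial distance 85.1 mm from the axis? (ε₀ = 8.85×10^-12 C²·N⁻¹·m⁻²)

By cylindrical symmetry E is radial; use a coaxial Gaussian cylinder of radius 85.1 mm and length L (between the conductors, 24.4 mm < r < 142 mm).
The shell at 142 mm lies outside the Gaussian surface, so λ_enc = λ₁ = -2.32×10^-6 C/m.
Applying ∮E·dA = Q_enc/ε₀ with the end caps contributing no flux:
E = |λ_enc|/(2πε₀r) = (2.32×10^-6)/(2π·8.85×10^-12·0.0851) = 4.90×10^5 N/C.

|E| = 4.90×10^5 N/C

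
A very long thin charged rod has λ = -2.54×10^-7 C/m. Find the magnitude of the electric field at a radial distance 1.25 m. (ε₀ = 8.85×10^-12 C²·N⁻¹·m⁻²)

|E| = 3.65e3 V/m

Coaxial Gaussian cylinder, radius r = 1.25 m, length L.
Q_enc = λL, so λ_enc = -2.54×10^-7 C/m.
By Gauss's law (flux through the curved wall only), E·2πrL = λ_enc L/ε₀.
E = |λ_enc|/(2πε₀r) = (2.54×10^-7)/(2π·8.85×10^-12·1.25) = 3.65×10^3 N/C.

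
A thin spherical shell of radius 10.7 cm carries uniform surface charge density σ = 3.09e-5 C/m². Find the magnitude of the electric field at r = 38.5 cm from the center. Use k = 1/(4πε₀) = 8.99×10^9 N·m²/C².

By spherical symmetry E is radial; choose a Gaussian sphere of radius r = 38.5 cm (r > 10.7 cm).
The entire shell is enclosed: Q_enc = σ·4πR² = (3.09e-5)·4π·(0.107)² = 4.446e-6 C.
Since E is radial and uniform over the Gaussian sphere, Φ = E·4πr² = Q_enc/ε₀.
E = k|Q_enc|/r² = (8.99×10^9)(4.446×10^-6)/(0.385)² = 2.70e5 N/C.

E ≈ 2.70×10^5 N/C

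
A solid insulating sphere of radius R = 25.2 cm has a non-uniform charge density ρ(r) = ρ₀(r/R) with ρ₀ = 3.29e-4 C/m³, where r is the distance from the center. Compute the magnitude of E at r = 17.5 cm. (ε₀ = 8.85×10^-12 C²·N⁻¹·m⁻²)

|E| ≈ 1.13e6 N/C

By spherical symmetry E is radial; choose a Gaussian sphere of radius r = 17.5 cm (r < R).
Q_enc = ∫₀^r ρ(r')·4πr'² dr' = (4πρ₀/R) ∫₀^r r'^3 dr' = 4πρ₀ r^4/(4·R) = 3.847e-6 C.
Gauss's law: E·4πr² = Q_enc/ε₀.
E = |Q_enc|/(4πε₀r²) = (3.847×10^-6)/(4π·8.85×10^-12·(0.175)²) = 1.13×10^6 N/C.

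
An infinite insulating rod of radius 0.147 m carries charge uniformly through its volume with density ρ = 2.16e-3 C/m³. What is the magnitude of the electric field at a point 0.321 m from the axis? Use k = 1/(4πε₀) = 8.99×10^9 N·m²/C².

|E| = 8.21×10^6 N/C

Coaxial Gaussian cylinder, radius r = 0.321 m, length L (r > 0.147 m, full cross-section enclosed).
λ_enc = ρ·πR² = (2.16×10^-3)π(0.147)² = 1.466×10^-4 C/m.
Applying ∮E·dA = Q_enc/ε₀ with the end caps contributing no flux:
E = 2k|λ_enc|/r = 2(8.99×10^9)(1.466×10^-4)/(0.321) = 8.21e6 N/C.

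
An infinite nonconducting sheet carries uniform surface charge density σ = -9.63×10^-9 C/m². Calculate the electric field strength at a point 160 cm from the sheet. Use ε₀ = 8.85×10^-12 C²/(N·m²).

|E| = 544 V/m

By planar symmetry E is perpendicular to the sheet and uniform; use a Gaussian pillbox with flat faces of area A on each side of the sheet.
Flux Φ = 2EA and Q_enc = σA, so 2EA = σA/ε₀ ⇒ E = |σ|/(2ε₀), independent of distance.
E = |σ|/(2ε₀) = (9.63e-9)/(2·8.85×10^-12) = 544 N/C.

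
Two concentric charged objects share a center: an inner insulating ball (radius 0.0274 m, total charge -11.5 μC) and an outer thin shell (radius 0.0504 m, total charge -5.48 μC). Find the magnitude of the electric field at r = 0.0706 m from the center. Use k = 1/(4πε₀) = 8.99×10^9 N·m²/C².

Symmetry ⇒ E = E(r) r̂. Gaussian sphere of radius r = 0.0706 m (r > 0.0504 m, enclosing both).
Q_enc = (-11.5 μC) + (-5.48 μC) = -1.698×10^-5 C.
Applying ∮E·dA = Q_enc/ε₀ with Φ = E(4πr²):
E = k|Q_enc|/r² = (8.99×10^9)(1.698×10^-5)/(0.0706)² = 3.06×10^7 N/C.

E ≈ 3.06×10^7 V/m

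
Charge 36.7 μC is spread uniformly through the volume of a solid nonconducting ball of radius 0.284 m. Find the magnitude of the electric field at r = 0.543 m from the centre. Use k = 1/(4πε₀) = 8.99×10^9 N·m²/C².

|E| ≈ 1.12×10^6 N/C

Take a concentric spherical Gaussian surface of radius r = 0.543 m (r > R, so the entire charge is enclosed).
Q_enc = 36.7 μC = 3.67×10^-5 C.
Applying ∮E·dA = Q_enc/ε₀ with Φ = E(4πr²):
E = k|Q_enc|/r² = (8.99×10^9)(3.67e-5)/(0.543)² = 1.12×10^6 N/C.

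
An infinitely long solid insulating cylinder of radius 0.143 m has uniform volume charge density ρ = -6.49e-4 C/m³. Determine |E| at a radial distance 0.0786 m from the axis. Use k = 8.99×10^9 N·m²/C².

|E| ≈ 2.88e6 N/C

By cylindrical symmetry E is radial; use a coaxial Gaussian cylinder of radius 0.0786 m and length L (r < R).
Enclosed charge per unit length: λ_enc = ρ·πr² = (-6.49×10^-4)π(0.0786)² = -1.26×10^-5 C/m.
Gauss's law: E·2πrL = λ_enc L/ε₀.
E = 2k|λ_enc|/r = 2(8.99×10^9)(1.26×10^-5)/(0.0786) = 2.88×10^6 N/C.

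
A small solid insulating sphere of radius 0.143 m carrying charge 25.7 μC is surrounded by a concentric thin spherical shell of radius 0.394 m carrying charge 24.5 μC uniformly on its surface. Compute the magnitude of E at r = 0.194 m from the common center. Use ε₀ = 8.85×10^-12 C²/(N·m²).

Take a concentric spherical Gaussian surface of radius r = 0.194 m (between the bodies, 0.143 m < r < 0.394 m).
Only the inner charge is enclosed; the outer shell contributes nothing inside itself. Q_enc = 25.7 μC = 2.57×10^-5 C.
Since E is radial and uniform over the Gaussian sphere, Φ = E·4πr² = Q_enc/ε₀.
E = |Q_enc|/(4πε₀r²) = (2.57×10^-5)/(4π·8.85×10^-12·(0.194)²) = 6.14×10^6 N/C.

|E| ≈ 6.14×10^6 N/C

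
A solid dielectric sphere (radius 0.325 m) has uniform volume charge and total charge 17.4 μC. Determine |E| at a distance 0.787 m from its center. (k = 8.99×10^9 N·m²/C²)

Symmetry ⇒ E = E(r) r̂. Gaussian sphere of radius r = 0.787 m (r > R, so the entire charge is enclosed).
Q_enc = 17.4 μC = 1.74×10^-5 C.
Applying ∮E·dA = Q_enc/ε₀ with Φ = E(4πr²):
E = k|Q_enc|/r² = (8.99×10^9)(1.74×10^-5)/(0.787)² = 2.53×10^5 N/C.

|E| ≈ 2.53×10^5 V/m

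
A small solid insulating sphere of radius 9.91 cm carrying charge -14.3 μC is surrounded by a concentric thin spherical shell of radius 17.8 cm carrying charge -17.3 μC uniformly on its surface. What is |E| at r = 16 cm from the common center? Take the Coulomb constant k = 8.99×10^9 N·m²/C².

|E| = 5.02×10^6 V/m

Take a concentric spherical Gaussian surface of radius r = 16 cm (between the bodies, 9.91 cm < r < 17.8 cm).
Only the inner charge is enclosed; the outer shell contributes nothing inside itself. Q_enc = -14.3 μC = -1.43×10^-5 C.
Since E is radial and uniform over the Gaussian sphere, Φ = E·4πr² = Q_enc/ε₀.
E = k|Q_enc|/r² = (8.99×10^9)(1.43e-5)/(0.16)² = 5.02×10^6 N/C.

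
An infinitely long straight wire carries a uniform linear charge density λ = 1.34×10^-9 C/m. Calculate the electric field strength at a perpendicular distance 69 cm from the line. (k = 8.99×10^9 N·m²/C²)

Take a coaxial cylindrical Gaussian surface of radius r = 69 cm and length L.
Q_enc = λL, so λ_enc = 1.34e-9 C/m.
By Gauss's law (flux through the curved wall only), E·2πrL = λ_enc L/ε₀.
E = 2k|λ_enc|/r = 2(8.99×10^9)(1.34e-9)/(0.69) = 34.9 N/C.

34.9 N/C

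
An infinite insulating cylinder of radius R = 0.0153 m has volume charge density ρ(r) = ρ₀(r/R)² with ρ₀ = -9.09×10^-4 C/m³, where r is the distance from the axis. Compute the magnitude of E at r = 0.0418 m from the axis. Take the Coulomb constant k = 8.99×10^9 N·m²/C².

E = 1.44×10^5 N/C

Choose a coaxial cylinder of radius r = 0.0418 m (arbitrary length L) as the Gaussian surface (r > R, full charge per length enclosed).
λ_enc = 2π ∫₀^R ρ₀(r'/R)^2 r' dr' = 2πρ₀R²/4 = -3.342e-7 C/m.
Since E is radial and uniform over the curved surface, Φ = E·2πrL = Q_enc/ε₀ = λ_enc L/ε₀.
E = 2k|λ_enc|/r = 2(8.99×10^9)(3.342×10^-7)/(0.0418) = 1.44×10^5 N/C.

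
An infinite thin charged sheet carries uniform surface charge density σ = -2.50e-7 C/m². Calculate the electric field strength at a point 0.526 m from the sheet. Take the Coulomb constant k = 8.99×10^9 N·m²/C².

|E| ≈ 1.41e4 N/C

The symmetry is planar: E is normal to the sheet and the same magnitude on both sides. Take a pillbox straddling the sheet with end-cap area A.
Flux Φ = 2EA and Q_enc = σA, so 2EA = σA/ε₀ ⇒ E = |σ|/(2ε₀), independent of distance.
E = 2πk|σ| = 2π(8.99×10^9)(2.50e-7) = 1.41e4 N/C.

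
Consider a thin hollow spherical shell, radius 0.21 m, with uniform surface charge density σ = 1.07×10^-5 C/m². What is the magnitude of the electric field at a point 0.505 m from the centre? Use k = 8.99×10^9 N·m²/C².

E ≈ 2.09×10^5 N/C

Use a concentric Gaussian sphere at r = 0.505 m (r > 0.21 m).
The entire shell is enclosed: Q_enc = σ·4πR² = (1.07×10^-5)·4π·(0.21)² = 5.93×10^-6 C.
Applying ∮E·dA = Q_enc/ε₀ with Φ = E(4πr²):
E = k|Q_enc|/r² = (8.99×10^9)(5.93e-6)/(0.505)² = 2.09×10^5 N/C.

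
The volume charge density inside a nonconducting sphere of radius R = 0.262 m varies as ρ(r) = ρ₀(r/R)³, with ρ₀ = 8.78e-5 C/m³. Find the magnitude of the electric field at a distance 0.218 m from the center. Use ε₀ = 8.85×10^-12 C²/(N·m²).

2.08e5 V/m

Symmetry ⇒ E = E(r) r̂. Gaussian sphere of radius r = 0.218 m (r < R).
Q_enc = ∫₀^r ρ(r')·4πr'² dr' = (4πρ₀/R³) ∫₀^r r'^5 dr' = 4πρ₀ r^6/(6·R³) = 1.097×10^-6 C.
Since E is radial and uniform over the Gaussian sphere, Φ = E·4πr² = Q_enc/ε₀.
E = |Q_enc|/(4πε₀r²) = (1.097e-6)/(4π·8.85×10^-12·(0.218)²) = 2.08×10^5 N/C.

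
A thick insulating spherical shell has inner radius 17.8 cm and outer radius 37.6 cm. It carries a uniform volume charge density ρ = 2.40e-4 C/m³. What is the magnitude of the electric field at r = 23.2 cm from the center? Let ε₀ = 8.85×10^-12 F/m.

1.15e6 V/m

Symmetry ⇒ E = E(r) r̂. Gaussian sphere of radius r = 23.2 cm (within the shell material, 17.8 cm < r < 37.6 cm).
Only the shell between 17.8 cm and r is enclosed: Q_enc = ρ·(4π/3)(r³ − a³) = (2.40e-4)·(4π/3)·((0.232)³ − (0.178)³) = 6.884×10^-6 C.
Gauss's law: E·4πr² = Q_enc/ε₀.
E = |Q_enc|/(4πε₀r²) = (6.884e-6)/(4π·8.85×10^-12·(0.232)²) = 1.15×10^6 N/C.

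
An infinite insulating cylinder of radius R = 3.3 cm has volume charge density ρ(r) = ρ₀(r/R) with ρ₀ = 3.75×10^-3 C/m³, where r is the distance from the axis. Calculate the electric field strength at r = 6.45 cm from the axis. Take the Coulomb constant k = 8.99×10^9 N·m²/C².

2.38×10^6 N/C

Choose a coaxial cylinder of radius r = 6.45 cm (arbitrary length L) as the Gaussian surface (r > R, full charge per length enclosed).
λ_enc = 2π ∫₀^R ρ₀(r'/R)^1 r' dr' = 2πρ₀R²/3 = 8.553×10^-6 C/m.
Since E is radial and uniform over the curved surface, Φ = E·2πrL = Q_enc/ε₀ = λ_enc L/ε₀.
E = 2k|λ_enc|/r = 2(8.99×10^9)(8.553×10^-6)/(0.0645) = 2.38e6 N/C.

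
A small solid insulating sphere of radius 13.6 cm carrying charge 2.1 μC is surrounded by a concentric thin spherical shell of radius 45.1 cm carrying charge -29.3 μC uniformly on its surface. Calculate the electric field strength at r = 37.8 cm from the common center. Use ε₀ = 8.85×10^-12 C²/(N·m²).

Use a concentric Gaussian sphere at r = 37.8 cm (between the bodies, 13.6 cm < r < 45.1 cm).
The shell at 45.1 cm lies outside the Gaussian surface, so Q_enc = 2.1 μC = 2.10e-6 C.
Gauss's law: E·4πr² = Q_enc/ε₀.
E = |Q_enc|/(4πε₀r²) = (2.10e-6)/(4π·8.85×10^-12·(0.378)²) = 1.32e5 N/C.

E ≈ 1.32×10^5 N/C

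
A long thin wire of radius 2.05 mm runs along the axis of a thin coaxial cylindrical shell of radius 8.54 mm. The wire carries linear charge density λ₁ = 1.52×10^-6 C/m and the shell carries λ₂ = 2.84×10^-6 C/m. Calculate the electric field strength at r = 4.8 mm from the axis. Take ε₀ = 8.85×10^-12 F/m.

E = 5.69×10^6 N/C

Take a coaxial cylindrical Gaussian surface of radius r = 4.8 mm and length L (between the conductors, 2.05 mm < r < 8.54 mm).
The shell at 8.54 mm lies outside the Gaussian surface, so λ_enc = λ₁ = 1.52×10^-6 C/m.
By Gauss's law (flux through the curved wall only), E·2πrL = λ_enc L/ε₀.
E = |λ_enc|/(2πε₀r) = (1.52e-6)/(2π·8.85×10^-12·0.0048) = 5.69e6 N/C.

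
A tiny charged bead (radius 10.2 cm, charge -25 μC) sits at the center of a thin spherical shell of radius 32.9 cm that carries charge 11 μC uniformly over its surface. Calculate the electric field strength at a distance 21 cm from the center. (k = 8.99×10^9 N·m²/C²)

Take a concentric spherical Gaussian surface of radius r = 21 cm (between the bodies, 10.2 cm < r < 32.9 cm).
Only the inner charge is enclosed; the outer shell contributes nothing inside itself. Q_enc = -25 μC = -2.50×10^-5 C.
By Gauss's law, ∮E·dA = E·4πr² = Q_enc/ε₀.
E = k|Q_enc|/r² = (8.99×10^9)(2.50×10^-5)/(0.21)² = 5.10e6 N/C.

E = 5.10×10^6 V/m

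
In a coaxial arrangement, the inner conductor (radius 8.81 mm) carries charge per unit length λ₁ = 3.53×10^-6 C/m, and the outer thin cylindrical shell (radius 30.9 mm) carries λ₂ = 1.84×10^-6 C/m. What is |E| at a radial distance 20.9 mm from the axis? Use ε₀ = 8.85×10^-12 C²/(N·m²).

Take a coaxial cylindrical Gaussian surface of radius r = 20.9 mm and length L (between the conductors, 8.81 mm < r < 30.9 mm).
The shell at 30.9 mm lies outside the Gaussian surface, so λ_enc = λ₁ = 3.53e-6 C/m.
Gauss's law: E·2πrL = λ_enc L/ε₀.
E = |λ_enc|/(2πε₀r) = (3.53×10^-6)/(2π·8.85×10^-12·0.0209) = 3.04×10^6 N/C.

E ≈ 3.04×10^6 N/C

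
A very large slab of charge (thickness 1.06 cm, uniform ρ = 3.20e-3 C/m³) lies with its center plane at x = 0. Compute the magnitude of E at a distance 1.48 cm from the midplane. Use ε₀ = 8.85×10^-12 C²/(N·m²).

The point |x| = 1.48 cm lies outside the slab (half-thickness 0.0053 m). A symmetric pillbox spanning the full slab encloses Q_enc = ρ·d·A.
Flux = 2EA ⇒ E = |ρ|d/(2ε₀), independent of distance outside.
E = (3.20×10^-3)(0.0106)/(2·8.85×10^-12) = 1.92×10^6 N/C.

|E| = 1.92e6 V/m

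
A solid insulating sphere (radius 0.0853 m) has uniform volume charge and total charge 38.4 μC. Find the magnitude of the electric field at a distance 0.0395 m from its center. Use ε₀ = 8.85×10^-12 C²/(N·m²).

By spherical symmetry E is radial; choose a Gaussian sphere of radius r = 0.0395 m (r < R).
Only the charge within r is enclosed: Q_enc = Q·(r/R)³ = (38.4 μC)·(0.0395 m/0.0853 m)³ = 3.813×10^-6 C.
By Gauss's law, ∮E·dA = E·4πr² = Q_enc/ε₀.
E = |Q_enc|/(4πε₀r²) = (3.813×10^-6)/(4π·8.85×10^-12·(0.0395)²) = 2.20×10^7 N/C.

E ≈ 2.20e7 N/C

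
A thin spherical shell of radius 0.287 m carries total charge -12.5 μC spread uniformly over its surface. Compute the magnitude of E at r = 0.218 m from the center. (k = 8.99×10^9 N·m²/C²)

Use a concentric Gaussian sphere at r = 0.218 m (inside the shell, r < 0.287 m).
All the charge is outside the Gaussian surface: Q_enc = 0, hence E = 0 everywhere inside the shell.

|E| = 0 V/m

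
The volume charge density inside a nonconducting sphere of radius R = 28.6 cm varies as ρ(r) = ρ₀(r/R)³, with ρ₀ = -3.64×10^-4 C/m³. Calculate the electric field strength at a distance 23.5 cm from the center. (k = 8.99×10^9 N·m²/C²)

By spherical symmetry E is radial; choose a Gaussian sphere of radius r = 23.5 cm (r < R).
Q_enc = ∫₀^r ρ(r')·4πr'² dr' = (4πρ₀/R³) ∫₀^r r'^5 dr' = 4πρ₀ r^6/(6·R³) = -5.489e-6 C.
Applying ∮E·dA = Q_enc/ε₀ with Φ = E(4πr²):
E = k|Q_enc|/r² = (8.99×10^9)(5.489e-6)/(0.235)² = 8.93×10^5 N/C.

E = 8.93e5 N/C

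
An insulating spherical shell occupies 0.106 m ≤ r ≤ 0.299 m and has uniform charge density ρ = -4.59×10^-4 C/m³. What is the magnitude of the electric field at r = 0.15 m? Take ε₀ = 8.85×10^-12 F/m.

By spherical symmetry E is radial; choose a Gaussian sphere of radius r = 0.15 m (within the shell material, 0.106 m < r < 0.299 m).
Only the shell between 0.106 m and r is enclosed: Q_enc = ρ·(4π/3)(r³ − a³) = (-4.59×10^-4)·(4π/3)·((0.15)³ − (0.106)³) = -4.199×10^-6 C.
Since E is radial and uniform over the Gaussian sphere, Φ = E·4πr² = Q_enc/ε₀.
E = |Q_enc|/(4πε₀r²) = (4.199e-6)/(4π·8.85×10^-12·(0.15)²) = 1.68e6 N/C.

E = 1.68×10^6 N/C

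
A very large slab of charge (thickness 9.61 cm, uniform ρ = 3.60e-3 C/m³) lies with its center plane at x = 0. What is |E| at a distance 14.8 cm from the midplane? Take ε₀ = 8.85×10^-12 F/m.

1.95×10^7 N/C

The point |x| = 14.8 cm lies outside the slab (half-thickness 0.04805 m). A symmetric pillbox spanning the full slab encloses Q_enc = ρ·d·A.
Flux = 2EA ⇒ E = |ρ|d/(2ε₀), independent of distance outside.
E = (3.60×10^-3)(0.0961)/(2·8.85×10^-12) = 1.95e7 N/C.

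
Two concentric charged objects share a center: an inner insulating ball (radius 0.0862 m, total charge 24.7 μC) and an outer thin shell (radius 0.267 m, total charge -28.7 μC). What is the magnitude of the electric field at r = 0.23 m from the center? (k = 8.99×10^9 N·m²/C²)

|E| = 4.20×10^6 N/C

Use a concentric Gaussian sphere at r = 0.23 m (between the bodies, 0.0862 m < r < 0.267 m).
The shell at 0.267 m lies outside the Gaussian surface, so Q_enc = 24.7 μC = 2.47×10^-5 C.
Applying ∮E·dA = Q_enc/ε₀ with Φ = E(4πr²):
E = k|Q_enc|/r² = (8.99×10^9)(2.47×10^-5)/(0.23)² = 4.20e6 N/C.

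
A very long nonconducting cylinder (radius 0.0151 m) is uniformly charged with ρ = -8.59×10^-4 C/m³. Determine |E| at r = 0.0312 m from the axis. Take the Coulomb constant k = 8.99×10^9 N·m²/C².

|E| ≈ 3.55×10^5 V/m

Take a coaxial cylindrical Gaussian surface of radius r = 0.0312 m and length L (r > 0.0151 m, full cross-section enclosed).
λ_enc = ρ·πR² = (-8.59×10^-4)π(0.0151)² = -6.153e-7 C/m.
By Gauss's law (flux through the curved wall only), E·2πrL = λ_enc L/ε₀.
E = 2k|λ_enc|/r = 2(8.99×10^9)(6.153×10^-7)/(0.0312) = 3.55×10^5 N/C.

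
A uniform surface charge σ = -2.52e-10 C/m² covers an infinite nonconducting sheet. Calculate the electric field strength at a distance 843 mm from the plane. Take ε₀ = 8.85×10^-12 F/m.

By planar symmetry E is perpendicular to the sheet and uniform; use a Gaussian pillbox with flat faces of area A on each side of the sheet.
Only the two end caps contribute flux: Φ = 2EA. With Q_enc = σA, Gauss's law gives E = |σ|/(2ε₀).
E = |σ|/(2ε₀) = (2.52×10^-10)/(2·8.85×10^-12) = 14.2 N/C.

E ≈ 14.2 V/m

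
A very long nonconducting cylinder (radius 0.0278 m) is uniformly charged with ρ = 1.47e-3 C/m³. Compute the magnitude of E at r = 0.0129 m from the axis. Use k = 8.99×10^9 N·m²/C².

|E| = 1.07×10^6 V/m

By cylindrical symmetry E is radial; use a coaxial Gaussian cylinder of radius 0.0129 m and length L (r < R).
Charge inside radius r per length L is ρ·πr²·L, so λ_enc = ρπr² = 7.685×10^-7 C/m.
By Gauss's law (flux through the curved wall only), E·2πrL = λ_enc L/ε₀.
E = 2k|λ_enc|/r = 2(8.99×10^9)(7.685e-7)/(0.0129) = 1.07×10^6 N/C.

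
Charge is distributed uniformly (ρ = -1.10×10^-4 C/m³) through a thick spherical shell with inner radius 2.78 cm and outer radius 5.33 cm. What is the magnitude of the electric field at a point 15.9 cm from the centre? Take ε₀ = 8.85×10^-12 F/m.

Take a concentric spherical Gaussian surface of radius r = 15.9 cm (r > 5.33 cm, enclosing the whole shell).
Q_enc = ρ·(4π/3)(b³ − a³) = (-1.10×10^-4)·(4π/3)·((0.0533)³ − (0.0278)³) = -5.987×10^-8 C.
Applying ∮E·dA = Q_enc/ε₀ with Φ = E(4πr²):
E = |Q_enc|/(4πε₀r²) = (5.987×10^-8)/(4π·8.85×10^-12·(0.159)²) = 2.13×10^4 N/C.

E ≈ 2.13×10^4 N/C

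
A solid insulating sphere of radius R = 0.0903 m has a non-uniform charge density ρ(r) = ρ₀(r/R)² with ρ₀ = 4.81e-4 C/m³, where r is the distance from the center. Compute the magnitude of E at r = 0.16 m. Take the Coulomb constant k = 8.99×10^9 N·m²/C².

Symmetry ⇒ E = E(r) r̂. Gaussian sphere of radius r = 0.16 m (r > R, all charge enclosed).
Q_enc = 4π ∫₀^R ρ₀(r'/R)^2 r'² dr' = 4πρ₀R³/5 = 8.901e-7 C.
Applying ∮E·dA = Q_enc/ε₀ with Φ = E(4πr²):
E = k|Q_enc|/r² = (8.99×10^9)(8.901e-7)/(0.16)² = 3.13×10^5 N/C.

|E| ≈ 3.13×10^5 V/m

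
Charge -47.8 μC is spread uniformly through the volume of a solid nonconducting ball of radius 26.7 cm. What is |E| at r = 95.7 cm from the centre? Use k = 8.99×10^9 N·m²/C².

E = 4.69×10^5 V/m

Symmetry ⇒ E = E(r) r̂. Gaussian sphere of radius r = 95.7 cm (r > R, so the entire charge is enclosed).
Q_enc = -47.8 μC = -4.78e-5 C.
By Gauss's law, ∮E·dA = E·4πr² = Q_enc/ε₀.
E = k|Q_enc|/r² = (8.99×10^9)(4.78×10^-5)/(0.957)² = 4.69×10^5 N/C.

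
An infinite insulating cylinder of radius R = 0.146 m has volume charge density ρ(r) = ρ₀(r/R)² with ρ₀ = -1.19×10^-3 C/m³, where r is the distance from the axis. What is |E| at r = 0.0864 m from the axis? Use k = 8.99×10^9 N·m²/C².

E = 1.02e6 N/C

Coaxial Gaussian cylinder, radius r = 0.0864 m, length L (r < R).
λ_enc = ∫₀^r ρ(r')·2πr' dr' = (2πρ₀/R²)·r^4/4 = -4.887e-6 C/m.
By Gauss's law (flux through the curved wall only), E·2πrL = λ_enc L/ε₀.
E = 2k|λ_enc|/r = 2(8.99×10^9)(4.887×10^-6)/(0.0864) = 1.02e6 N/C.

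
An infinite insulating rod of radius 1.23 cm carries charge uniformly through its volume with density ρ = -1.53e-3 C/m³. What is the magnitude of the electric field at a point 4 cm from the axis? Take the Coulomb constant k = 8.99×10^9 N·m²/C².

Choose a coaxial cylinder of radius r = 4 cm (arbitrary length L) as the Gaussian surface (r > 1.23 cm, full cross-section enclosed).
λ_enc = ρ·πR² = (-1.53×10^-3)π(0.0123)² = -7.272×10^-7 C/m.
By Gauss's law (flux through the curved wall only), E·2πrL = λ_enc L/ε₀.
E = 2k|λ_enc|/r = 2(8.99×10^9)(7.272×10^-7)/(0.04) = 3.27×10^5 N/C.

|E| = 3.27e5 V/m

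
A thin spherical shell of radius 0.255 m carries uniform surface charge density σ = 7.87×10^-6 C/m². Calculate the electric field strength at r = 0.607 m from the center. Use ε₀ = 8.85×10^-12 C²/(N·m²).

E = 1.57×10^5 N/C

By spherical symmetry E is radial; choose a Gaussian sphere of radius r = 0.607 m (r > 0.255 m).
The entire shell is enclosed: Q_enc = σ·4πR² = (7.87×10^-6)·4π·(0.255)² = 6.431×10^-6 C.
Since E is radial and uniform over the Gaussian sphere, Φ = E·4πr² = Q_enc/ε₀.
E = |Q_enc|/(4πε₀r²) = (6.431×10^-6)/(4π·8.85×10^-12·(0.607)²) = 1.57e5 N/C.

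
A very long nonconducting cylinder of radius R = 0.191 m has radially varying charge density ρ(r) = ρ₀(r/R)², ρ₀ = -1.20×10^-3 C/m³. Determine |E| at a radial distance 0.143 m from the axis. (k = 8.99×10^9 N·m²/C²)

By cylindrical symmetry E is radial; use a coaxial Gaussian cylinder of radius 0.143 m and length L (r < R).
λ_enc = ∫₀^r ρ(r')·2πr' dr' = (2πρ₀/R²)·r^4/4 = -2.161×10^-5 C/m.
By Gauss's law (flux through the curved wall only), E·2πrL = λ_enc L/ε₀.
E = 2k|λ_enc|/r = 2(8.99×10^9)(2.161×10^-5)/(0.143) = 2.72×10^6 N/C.

|E| ≈ 2.72×10^6 V/m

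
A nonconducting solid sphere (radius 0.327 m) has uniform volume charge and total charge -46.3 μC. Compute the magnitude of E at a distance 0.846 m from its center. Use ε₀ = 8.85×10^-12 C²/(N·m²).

|E| ≈ 5.82e5 V/m

By spherical symmetry E is radial; choose a Gaussian sphere of radius r = 0.846 m (r > R, so the entire charge is enclosed).
Q_enc = -46.3 μC = -4.63×10^-5 C.
Gauss's law: E·4πr² = Q_enc/ε₀.
E = |Q_enc|/(4πε₀r²) = (4.63e-5)/(4π·8.85×10^-12·(0.846)²) = 5.82×10^5 N/C.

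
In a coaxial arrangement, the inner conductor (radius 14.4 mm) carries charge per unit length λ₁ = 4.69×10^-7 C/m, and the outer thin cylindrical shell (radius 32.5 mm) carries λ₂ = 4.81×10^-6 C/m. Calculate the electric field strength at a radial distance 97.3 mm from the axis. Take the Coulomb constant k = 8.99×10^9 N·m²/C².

E = 9.76×10^5 V/m

By cylindrical symmetry E is radial; use a coaxial Gaussian cylinder of radius 97.3 mm and length L (r > 32.5 mm, enclosing both).
λ_enc = λ₁ + λ₂ = (4.69×10^-7) + (4.81×10^-6) = 5.279e-6 C/m.
Gauss's law: E·2πrL = λ_enc L/ε₀.
E = 2k|λ_enc|/r = 2(8.99×10^9)(5.279×10^-6)/(0.0973) = 9.76×10^5 N/C.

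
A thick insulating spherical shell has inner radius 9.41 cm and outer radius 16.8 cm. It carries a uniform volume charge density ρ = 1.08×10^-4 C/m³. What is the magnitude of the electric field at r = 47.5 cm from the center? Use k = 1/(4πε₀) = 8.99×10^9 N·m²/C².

Take a concentric spherical Gaussian surface of radius r = 47.5 cm (r > 16.8 cm, enclosing the whole shell).
Q_enc = ρ·(4π/3)(b³ − a³) = (1.08×10^-4)·(4π/3)·((0.168)³ − (0.0941)³) = 1.768×10^-6 C.
Since E is radial and uniform over the Gaussian sphere, Φ = E·4πr² = Q_enc/ε₀.
E = k|Q_enc|/r² = (8.99×10^9)(1.768×10^-6)/(0.475)² = 7.05×10^4 N/C.

E = 7.05×10^4 N/C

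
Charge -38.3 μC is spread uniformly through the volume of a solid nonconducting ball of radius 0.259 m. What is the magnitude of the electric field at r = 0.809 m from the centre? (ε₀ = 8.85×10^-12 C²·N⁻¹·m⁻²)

By spherical symmetry E is radial; choose a Gaussian sphere of radius r = 0.809 m (r > R, so the entire charge is enclosed).
Q_enc = -38.3 μC = -3.83×10^-5 C.
Applying ∮E·dA = Q_enc/ε₀ with Φ = E(4πr²):
E = |Q_enc|/(4πε₀r²) = (3.83×10^-5)/(4π·8.85×10^-12·(0.809)²) = 5.26×10^5 N/C.

|E| ≈ 5.26×10^5 N/C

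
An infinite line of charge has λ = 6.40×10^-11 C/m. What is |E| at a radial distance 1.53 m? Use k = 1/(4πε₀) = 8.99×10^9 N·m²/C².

Coaxial Gaussian cylinder, radius r = 1.53 m, length L.
Q_enc = λL, so λ_enc = 6.40×10^-11 C/m.
Applying ∮E·dA = Q_enc/ε₀ with the end caps contributing no flux:
E = 2k|λ_enc|/r = 2(8.99×10^9)(6.40×10^-11)/(1.53) = 0.752 N/C.

|E| ≈ 0.752 V/m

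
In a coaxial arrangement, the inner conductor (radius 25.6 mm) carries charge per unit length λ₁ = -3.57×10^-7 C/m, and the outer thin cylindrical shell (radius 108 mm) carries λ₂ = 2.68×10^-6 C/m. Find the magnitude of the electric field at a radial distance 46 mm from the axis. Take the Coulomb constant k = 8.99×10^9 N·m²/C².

Take a coaxial cylindrical Gaussian surface of radius r = 46 mm and length L (between the conductors, 25.6 mm < r < 108 mm).
Only the inner wire is enclosed; the outer shell contributes nothing inside itself. λ_enc = λ₁ = -3.57×10^-7 C/m.
By Gauss's law (flux through the curved wall only), E·2πrL = λ_enc L/ε₀.
E = 2k|λ_enc|/r = 2(8.99×10^9)(3.57×10^-7)/(0.046) = 1.40×10^5 N/C.

|E| ≈ 1.40×10^5 N/C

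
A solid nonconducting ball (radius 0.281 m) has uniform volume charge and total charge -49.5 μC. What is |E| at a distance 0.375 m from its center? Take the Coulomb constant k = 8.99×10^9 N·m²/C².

3.16×10^6 N/C

Symmetry ⇒ E = E(r) r̂. Gaussian sphere of radius r = 0.375 m (r > R, so the entire charge is enclosed).
Q_enc = -49.5 μC = -4.95×10^-5 C.
Applying ∮E·dA = Q_enc/ε₀ with Φ = E(4πr²):
E = k|Q_enc|/r² = (8.99×10^9)(4.95e-5)/(0.375)² = 3.16×10^6 N/C.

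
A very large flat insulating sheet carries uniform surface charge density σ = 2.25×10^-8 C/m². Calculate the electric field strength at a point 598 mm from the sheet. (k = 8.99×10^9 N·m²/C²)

E ≈ 1.27×10^3 V/m

The symmetry is planar: E is normal to the sheet and the same magnitude on both sides. Take a pillbox straddling the sheet with end-cap area A.
Only the two end caps contribute flux: Φ = 2EA. With Q_enc = σA, Gauss's law gives E = |σ|/(2ε₀).
E = 2πk|σ| = 2π(8.99×10^9)(2.25×10^-8) = 1.27e3 N/C.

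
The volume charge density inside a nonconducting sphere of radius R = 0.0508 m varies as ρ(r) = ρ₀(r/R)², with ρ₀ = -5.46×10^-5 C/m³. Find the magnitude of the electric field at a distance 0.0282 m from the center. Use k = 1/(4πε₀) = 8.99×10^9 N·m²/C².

E ≈ 1.07×10^4 V/m

Use a concentric Gaussian sphere at r = 0.0282 m (r < R).
Integrate the density: Q_enc = 4π ∫₀^r ρ₀(r'/R)^2 r'² dr' = 4πρ₀ r^5/(5·R²) = -9.483×10^-10 C.
Applying ∮E·dA = Q_enc/ε₀ with Φ = E(4πr²):
E = k|Q_enc|/r² = (8.99×10^9)(9.483×10^-10)/(0.0282)² = 1.07×10^4 N/C.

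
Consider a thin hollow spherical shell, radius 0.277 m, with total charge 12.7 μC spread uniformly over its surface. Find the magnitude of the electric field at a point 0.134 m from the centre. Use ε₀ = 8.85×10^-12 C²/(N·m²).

Take a concentric spherical Gaussian surface of radius r = 0.134 m (inside the shell, r < 0.277 m).
No charge lies within this surface, so Q_enc = 0 and Gauss's law gives E·4πr² = 0 ⇒ E = 0.

E = 0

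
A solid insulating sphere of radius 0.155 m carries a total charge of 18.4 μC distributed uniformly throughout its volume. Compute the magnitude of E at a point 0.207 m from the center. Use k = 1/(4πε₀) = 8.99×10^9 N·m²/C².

By spherical symmetry E is radial; choose a Gaussian sphere of radius r = 0.207 m (r > R, so the entire charge is enclosed).
Q_enc = 18.4 μC = 1.84×10^-5 C.
Since E is radial and uniform over the Gaussian sphere, Φ = E·4πr² = Q_enc/ε₀.
E = k|Q_enc|/r² = (8.99×10^9)(1.84×10^-5)/(0.207)² = 3.86×10^6 N/C.

3.86×10^6 N/C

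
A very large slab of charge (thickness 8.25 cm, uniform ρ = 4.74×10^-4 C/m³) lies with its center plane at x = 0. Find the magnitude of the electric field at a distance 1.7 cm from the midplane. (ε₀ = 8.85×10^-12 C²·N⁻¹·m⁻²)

E ≈ 9.11×10^5 N/C

By symmetry E is perpendicular to the slab. A Gaussian pillbox from −1.7 cm to +1.7 cm (face area A) lies entirely within the slab.
Q_enc = ρ·(2x)·A and flux = 2EA, so 2EA = 2ρxA/ε₀ ⇒ E = |ρ|x/ε₀.
E = (4.74e-4)(0.017)/(8.85×10^-12) = 9.11e5 N/C.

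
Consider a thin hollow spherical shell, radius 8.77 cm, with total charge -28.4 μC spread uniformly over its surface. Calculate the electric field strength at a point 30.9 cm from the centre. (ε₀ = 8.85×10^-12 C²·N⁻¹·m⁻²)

2.67×10^6 N/C

Symmetry ⇒ E = E(r) r̂. Gaussian sphere of radius r = 30.9 cm (r > 8.77 cm).
The entire shell is enclosed: Q_enc = -2.84×10^-5 C.
Gauss's law: E·4πr² = Q_enc/ε₀.
E = |Q_enc|/(4πε₀r²) = (2.84×10^-5)/(4π·8.85×10^-12·(0.309)²) = 2.67×10^6 N/C.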